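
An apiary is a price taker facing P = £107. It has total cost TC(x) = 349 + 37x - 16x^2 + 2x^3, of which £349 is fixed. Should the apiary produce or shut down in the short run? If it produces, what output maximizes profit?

Variable cost is VC = 37x - 16x^2 + 2x^3, so AVC = VC/x = 37 - 16x + 2x^2 and MC = dTC/dx = 37 - 32x + 6x^2.
AVC hits its minimum where MC = AVC, at x = 4, giving min AVC = 37 - 16·4 + 2·4^2 = £5.
P = £107 exceeds min AVC = £5, so the firm stays open.
Set P = MC: 107 = 37 - 32x + 6x^2 → -70 - 32x + 6x^2 = 0. The roots are x = -5/3 and x = 7; the profit-maximizing output is on the rising part of MC, so x* = 7.
Check: AVC at x = 7 is £23 ≤ P, so revenue covers variable cost.
Profit = P·x − TC = 107·7 − 510 = £239.

Produce at x = 7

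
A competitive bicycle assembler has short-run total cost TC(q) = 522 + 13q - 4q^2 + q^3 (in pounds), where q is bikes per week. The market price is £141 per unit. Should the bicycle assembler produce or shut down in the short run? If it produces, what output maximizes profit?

Produce at q = 8

From TC, MC = TC'(q) = 13 - 8q + 3q^2 and AVC = VC/q = 13 - 4q + q^2.
The AVC parabola has its vertex at q = 4/2 = 2, where AVC = 13 - 4·2 + 2^2 = £9.
Since P = £141 ≥ min AVC = £9, price covers variable cost and the firm should produce.
Set P = MC: 141 = 13 - 8q + 3q^2 → -128 - 8q + 3q^2 = 0. The roots are q = -16/3 and q = 8; the profit-maximizing output is on the rising part of MC, so q* = 8.
Check: AVC at q = 8 is £45 ≤ P, so revenue covers variable cost.
Profit = P·q − TC = 141·8 − 882 = £246.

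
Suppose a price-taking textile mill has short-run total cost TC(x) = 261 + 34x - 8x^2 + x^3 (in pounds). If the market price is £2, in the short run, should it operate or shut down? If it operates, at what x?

Shut down

From TC, MC = TC'(x) = 34 - 16x + 3x^2 and AVC = VC/x = 34 - 8x + x^2.
AVC is minimized where dAVC/dx = -8 + 2x = 0, at x = 4; min AVC = 34 - 8·4 + 4^2 = £18.
P = £2 lies below min AVC = £18; no output level covers variable cost.
The firm minimizes its loss by shutting down and losing only its fixed cost of £261.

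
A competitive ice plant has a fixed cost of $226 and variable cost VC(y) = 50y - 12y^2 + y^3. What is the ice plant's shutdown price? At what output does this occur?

The shutdown price is the minimum of AVC. VC = 50y - 12y^2 + y^3, so AVC = 50 - 12y + y^2.
At the minimum of AVC, MC = AVC. MC = 50 - 24y + 3y^2; setting MC = AVC gives 2y^2 - 12y = 0, so y = 6. min AVC = 14.
So the shutdown price is $14.

$14 per unit, at y = 6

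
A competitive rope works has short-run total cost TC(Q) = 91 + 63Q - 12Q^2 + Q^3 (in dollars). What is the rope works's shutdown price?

$27 per unit

Short-run supply begins at min AVC. From VC = 63Q - 12Q^2 + Q^3, AVC = 63 - 12Q + Q^2.
At the minimum of AVC, MC = AVC. MC = 63 - 24Q + 3Q^2; setting MC = AVC gives 2Q^2 - 12Q = 0, so Q = 6. min AVC = 27.
For P < $27 the firm produces nothing.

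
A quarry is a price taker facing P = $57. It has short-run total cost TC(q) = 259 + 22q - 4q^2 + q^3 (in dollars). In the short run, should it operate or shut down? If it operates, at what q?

Produce at q = 5

From TC, MC = TC'(q) = 22 - 8q + 3q^2 and AVC = VC/q = 22 - 4q + q^2.
AVC is minimized where dAVC/dq = -4 + 2q = 0, at q = 2; min AVC = 22 - 4·2 + 2^2 = $18.
Because $57 ≥ $18, revenue can cover variable cost; the firm operates.
P = MC gives -35 - 8q + 3q^2 = 0, with roots -7/3 and 5. Take the larger (rising MC): q* = 5.
Check: AVC at q = 5 is $27 ≤ P, so revenue covers variable cost.
Profit = P·q − TC = 57·5 − 394 = -$109, a loss, but smaller than the $259 fixed cost the firm would lose by shutting down.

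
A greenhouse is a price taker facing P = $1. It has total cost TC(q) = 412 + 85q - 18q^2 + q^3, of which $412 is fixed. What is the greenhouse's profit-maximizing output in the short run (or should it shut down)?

From TC, MC = TC'(q) = 85 - 36q + 3q^2 and AVC = VC/q = 85 - 18q + q^2.
AVC is minimized where dAVC/dq = -18 + 2q = 0, at q = 9; min AVC = 85 - 18·9 + 9^2 = $4.
Since P = $1 < min AVC = $4, price fails to cover variable cost at any output.
Best response: produce nothing and absorb the $412 fixed cost.

Shut down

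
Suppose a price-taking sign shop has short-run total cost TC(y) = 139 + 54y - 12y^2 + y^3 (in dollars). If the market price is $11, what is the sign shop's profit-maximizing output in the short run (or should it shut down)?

From TC, MC = TC'(y) = 54 - 24y + 3y^2 and AVC = VC/y = 54 - 12y + y^2.
AVC hits its minimum where MC = AVC, at y = 6, giving min AVC = 54 - 12·6 + 6^2 = $18.
Since P = $11 < min AVC = $18, price fails to cover variable cost at any output.
The firm minimizes its loss by shutting down and losing only its fixed cost of $139.

Shut down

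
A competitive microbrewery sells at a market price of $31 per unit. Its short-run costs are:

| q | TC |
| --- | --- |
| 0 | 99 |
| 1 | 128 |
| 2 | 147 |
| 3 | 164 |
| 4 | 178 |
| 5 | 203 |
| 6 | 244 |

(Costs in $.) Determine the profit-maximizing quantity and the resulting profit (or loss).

q = 5; profit = -$48

Tabulate TR − TC: q=0: -99; q=1: -97; q=2: -85; q=3: -71; q=4: -54; q=5: -48; q=6: -58.
Profit is maximized at q = 5. AVC there is 104/5 = $20.80 ≤ P, so producing beats shutting down (which would give -$99).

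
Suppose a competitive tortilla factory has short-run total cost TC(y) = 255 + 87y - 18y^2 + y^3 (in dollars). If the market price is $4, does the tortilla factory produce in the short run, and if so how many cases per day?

Shut down

Strip out fixed cost: VC = 87y - 18y^2 + y^3. Then AVC = 87 - 18y + y^2 and MC = 87 - 36y + 3y^2.
AVC is minimized where dAVC/dy = -18 + 2y = 0, at y = 9; min AVC = 87 - 18·9 + 9^2 = $6.
With P < min AVC ($4 < $6), every unit sold adds to the loss.
Best response: produce nothing and absorb the $255 fixed cost.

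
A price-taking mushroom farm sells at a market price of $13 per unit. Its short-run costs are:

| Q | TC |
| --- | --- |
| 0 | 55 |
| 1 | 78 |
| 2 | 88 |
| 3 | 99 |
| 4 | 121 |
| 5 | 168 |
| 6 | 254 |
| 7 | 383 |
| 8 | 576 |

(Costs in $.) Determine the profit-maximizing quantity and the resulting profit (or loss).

Q = 0 (shut down); profit = -$55

Profit at each row (π = 13Q − TC): Q=0: -55; Q=1: -65; Q=2: -62; Q=3: -60; Q=4: -69; Q=5: -103; Q=6: -176; Q=7: -292; Q=8: -472.
Profit is highest at Q = 0. Equivalently, the lowest AVC in the table is 44/3 ≈ $14.67 at Q = 3, and P = $13 falls below it — price never covers variable cost, so the firm shuts down and loses only its fixed cost.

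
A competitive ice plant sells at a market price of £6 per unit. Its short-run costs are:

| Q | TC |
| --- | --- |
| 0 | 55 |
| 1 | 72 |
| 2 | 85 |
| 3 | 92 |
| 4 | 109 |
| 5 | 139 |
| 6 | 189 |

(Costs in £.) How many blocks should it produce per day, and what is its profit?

Profit at each row (π = 6Q − TC): Q=0: -55; Q=1: -66; Q=2: -73; Q=3: -74; Q=4: -85; Q=5: -109; Q=6: -153.
Profit is highest at Q = 0. Equivalently, the lowest AVC in the table is 37/3 ≈ £12.33 at Q = 3, and P = £6 falls below it — price never covers variable cost, so the firm shuts down and loses only its fixed cost.

Q = 0 (shut down); profit = -£55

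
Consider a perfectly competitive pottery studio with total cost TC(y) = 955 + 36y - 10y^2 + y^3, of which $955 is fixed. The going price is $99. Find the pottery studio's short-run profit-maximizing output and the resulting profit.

Profit = -$307 at y = 9

AVC = 36 - 10y + y^2; min AVC = $11 at y = 5. Since P = $99 ≥ min AVC, the firm produces.
MC = 36 - 20y + 3y^2. Setting P = MC and taking the root on the rising branch gives y* = 9.
TR = 99·9 = 891. TC = 955 + 243 = 1198. Profit = 891 − 1198 = -$307.
Shutting down would mean losing the fixed cost of $955, so operating at a loss of $307 is better by $648.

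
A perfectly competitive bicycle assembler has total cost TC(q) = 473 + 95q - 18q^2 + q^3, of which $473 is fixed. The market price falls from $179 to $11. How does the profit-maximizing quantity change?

AVC = 95 - 18q + q^2, minimized at q = 9 where min AVC = $14. MC = 95 - 36q + 3q^2.
At P = $179 ≥ min AVC, set P = MC on the rising branch: q = 14.
At P = $11 < min AVC = $14, price no longer covers variable cost at any output, so the firm shuts down: q = 0.

Output falls from 14 to 0 (the firm shuts down)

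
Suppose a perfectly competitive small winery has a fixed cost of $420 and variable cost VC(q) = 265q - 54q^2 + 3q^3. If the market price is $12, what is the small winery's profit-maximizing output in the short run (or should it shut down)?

Shut down

From TC, MC = TC'(q) = 265 - 108q + 9q^2 and AVC = VC/q = 265 - 54q + 3q^2.
AVC is minimized where dAVC/dq = -54 + 6q = 0, at q = 9; min AVC = 265 - 54·9 + 3·9^2 = $22.
With P < min AVC ($12 < $22), every unit sold adds to the loss.
Best response: produce nothing and absorb the $420 fixed cost.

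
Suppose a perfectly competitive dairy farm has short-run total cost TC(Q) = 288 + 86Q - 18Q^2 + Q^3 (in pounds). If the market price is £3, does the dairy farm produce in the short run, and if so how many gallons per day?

Variable cost is VC = 86Q - 18Q^2 + Q^3, so AVC = VC/Q = 86 - 18Q + Q^2 and MC = dTC/dQ = 86 - 36Q + 3Q^2.
The AVC parabola has its vertex at Q = 18/2 = 9, where AVC = 86 - 18·9 + 9^2 = £5.
P = £3 lies below min AVC = £5; no output level covers variable cost.
Shutting down limits the loss to fixed cost, £288.

Shut down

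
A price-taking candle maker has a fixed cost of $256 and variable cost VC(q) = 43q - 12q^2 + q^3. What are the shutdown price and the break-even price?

Shutdown price = min AVC. AVC = 43 - 12q + q^2, with vertex at q = 6 and minimum $7.
ATC = 256/q + 43 - 12q + q^2. Setting dATC/dq = −256/q^2 − 12 + 2q = 0 gives q = 8 (since 2·8^3 − 12·8^2 = 256).
min ATC = 256/8 + 43 − 12·8 + 8^2 = $43. That is the break-even price.
For $7 ≤ P < $43 the firm produces at a loss; below $7 it shuts down.

Shutdown price = $7; break-even price = $43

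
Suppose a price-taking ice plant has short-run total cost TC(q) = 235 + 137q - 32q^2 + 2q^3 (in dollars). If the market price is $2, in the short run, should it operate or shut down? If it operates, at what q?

Variable cost is VC = 137q - 32q^2 + 2q^3, so AVC = VC/q = 137 - 32q + 2q^2 and MC = dTC/dq = 137 - 64q + 6q^2.
AVC is minimized where dAVC/dq = -32 + 4q = 0, at q = 8; min AVC = 137 - 32·8 + 2·8^2 = $9.
P = $2 lies below min AVC = $9; no output level covers variable cost.
The firm minimizes its loss by shutting down and losing only its fixed cost of $235.

Shut down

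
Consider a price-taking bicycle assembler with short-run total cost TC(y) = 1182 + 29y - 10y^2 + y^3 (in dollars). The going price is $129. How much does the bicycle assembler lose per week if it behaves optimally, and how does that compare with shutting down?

AVC = 29 - 10y + y^2 has its minimum $4 at y = 5; price $129 clears that bar, so the firm operates.
With MC = 29 - 20y + 3y^2, P = MC on the upward-sloping part at y* = 10.
TR = 129·10 = 1290. TC = 1182 + 290 = 1472. Profit = 1290 − 1472 = -$182.
Shutting down would mean losing the fixed cost of $1182, so operating at a loss of $182 is better by $1000.

Profit = -$182 at y = 10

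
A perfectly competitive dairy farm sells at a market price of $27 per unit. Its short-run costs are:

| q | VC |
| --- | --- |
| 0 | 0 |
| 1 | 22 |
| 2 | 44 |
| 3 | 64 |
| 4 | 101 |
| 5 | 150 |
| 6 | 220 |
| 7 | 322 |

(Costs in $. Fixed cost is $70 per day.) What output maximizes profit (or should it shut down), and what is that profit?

Profit at each row (π = 27q − TC): q=0: -70; q=1: -65; q=2: -60; q=3: -53; q=4: -63; q=5: -85; q=6: -128; q=7: -203.
Profit is maximized at q = 3. AVC there is 64/3 = $21.33 ≤ P, so producing beats shutting down (which would give -$70).

q = 3; profit = -$53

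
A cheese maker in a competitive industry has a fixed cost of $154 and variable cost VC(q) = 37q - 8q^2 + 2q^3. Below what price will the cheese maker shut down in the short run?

The firm shuts down when price falls below the minimum of average variable cost. AVC = VC/q = 37 - 8q + 2q^2.
dAVC/dq = -8 + 4q = 0 gives q = 2. min AVC = 37 - 8·2 + 2·2^2 = 29.
So the shutdown price is $29.

$29 per unit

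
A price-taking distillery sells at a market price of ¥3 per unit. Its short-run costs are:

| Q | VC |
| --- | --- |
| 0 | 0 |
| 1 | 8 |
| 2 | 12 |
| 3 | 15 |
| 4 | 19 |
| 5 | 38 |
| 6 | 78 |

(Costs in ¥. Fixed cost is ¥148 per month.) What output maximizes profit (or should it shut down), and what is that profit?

Q = 0 (shut down); profit = -¥148

Tabulate TR − TC: Q=0: -148; Q=1: -153; Q=2: -154; Q=3: -154; Q=4: -155; Q=5: -171; Q=6: -208.
Profit is highest at Q = 0. Equivalently, the lowest AVC in the table is 19/4 ≈ ¥4.75 at Q = 4, and P = ¥3 falls below it — price never covers variable cost, so the firm shuts down and loses only its fixed cost.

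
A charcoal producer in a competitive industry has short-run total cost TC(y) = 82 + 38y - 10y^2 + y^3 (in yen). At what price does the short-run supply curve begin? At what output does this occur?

¥13 per unit, at y = 5

Short-run supply begins at min AVC. From VC = 38y - 10y^2 + y^3, AVC = 38 - 10y + y^2.
At the minimum of AVC, MC = AVC. MC = 38 - 20y + 3y^2; setting MC = AVC gives 2y^2 - 10y = 0, so y = 5. min AVC = 13.
So the shutdown price is ¥13.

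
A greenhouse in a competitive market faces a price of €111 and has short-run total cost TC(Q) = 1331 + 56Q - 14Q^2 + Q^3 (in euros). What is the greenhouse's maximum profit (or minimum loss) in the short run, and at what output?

Profit = -€363 at Q = 11

AVC = 56 - 14Q + Q^2; min AVC = €7 at Q = 7. Since P = €111 ≥ min AVC, the firm produces.
With MC = 56 - 28Q + 3Q^2, P = MC on the upward-sloping part at Q* = 11.
TR = 111·11 = 1221. TC = 1331 + 253 = 1584. Profit = 1221 − 1584 = -€363.
Shutting down would mean losing the fixed cost of €1331, so operating at a loss of €363 is better by €968.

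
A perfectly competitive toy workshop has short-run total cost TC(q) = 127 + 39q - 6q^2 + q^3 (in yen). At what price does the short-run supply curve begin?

The shutdown price is the minimum of AVC. VC = 39q - 6q^2 + q^3, so AVC = 39 - 6q + q^2.
At the minimum of AVC, MC = AVC. MC = 39 - 12q + 3q^2; setting MC = AVC gives 2q^2 - 6q = 0, so q = 3. min AVC = 30.
So the shutdown price is ¥30.

¥30 per unit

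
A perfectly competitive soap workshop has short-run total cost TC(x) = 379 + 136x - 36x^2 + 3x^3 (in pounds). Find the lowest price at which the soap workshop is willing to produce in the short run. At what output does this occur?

The shutdown price is the minimum of AVC. VC = 136x - 36x^2 + 3x^3, so AVC = 136 - 36x + 3x^2.
dAVC/dx = -36 + 6x = 0 gives x = 6. min AVC = 136 - 36·6 + 3·6^2 = 28.
So the shutdown price is £28.

£28 per unit, at x = 6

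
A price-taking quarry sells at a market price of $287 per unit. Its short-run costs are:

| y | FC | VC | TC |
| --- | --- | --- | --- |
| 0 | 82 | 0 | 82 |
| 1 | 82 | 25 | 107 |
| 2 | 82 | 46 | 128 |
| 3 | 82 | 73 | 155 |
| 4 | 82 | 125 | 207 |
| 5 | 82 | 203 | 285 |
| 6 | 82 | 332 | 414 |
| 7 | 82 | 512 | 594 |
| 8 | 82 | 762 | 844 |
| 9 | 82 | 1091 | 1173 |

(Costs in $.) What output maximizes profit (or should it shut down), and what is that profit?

Tabulate TR − TC: y=0: -82; y=1: 180; y=2: 446; y=3: 706; y=4: 941; y=5: 1150; y=6: 1308; y=7: 1415; y=8: 1452; y=9: 1410.
Profit is maximized at y = 8. AVC there is 762/8 = $95.25 ≤ P, so producing beats shutting down (which would give -$82).

y = 8; profit = $1452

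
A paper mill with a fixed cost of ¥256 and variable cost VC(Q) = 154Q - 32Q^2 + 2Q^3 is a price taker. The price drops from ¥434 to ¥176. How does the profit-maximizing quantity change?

Output falls from 14 to 11

MC = 154 - 64Q + 6Q^2; the shutdown threshold is min AVC = ¥26 (at Q = 8).
With P = ¥434 above the shutdown price, P = MC gives Q = 14.
At P = ¥176 ≥ min AVC, set P = MC: Q = 11. The firm stays open but cuts output.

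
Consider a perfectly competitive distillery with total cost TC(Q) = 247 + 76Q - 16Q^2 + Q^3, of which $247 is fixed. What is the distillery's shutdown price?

$12 per unit

The firm shuts down when price falls below the minimum of average variable cost. AVC = VC/Q = 76 - 16Q + Q^2.
dAVC/dQ = -16 + 2Q = 0 gives Q = 8. min AVC = 76 - 16·8 + 8^2 = 12.
For P < $12 the firm produces nothing.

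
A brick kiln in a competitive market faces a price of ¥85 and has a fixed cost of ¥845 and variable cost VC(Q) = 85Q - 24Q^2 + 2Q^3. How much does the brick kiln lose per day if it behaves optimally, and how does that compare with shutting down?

Profit = -¥333 at Q = 8

AVC = 85 - 24Q + 2Q^2 has its minimum ¥13 at Q = 6; price ¥85 clears that bar, so the firm operates.
MC = 85 - 48Q + 6Q^2. Setting P = MC and taking the root on the rising branch gives Q* = 8.
TR = 85·8 = 680. TC = 845 + 168 = 1013. Profit = 680 − 1013 = -¥333.
That loss of ¥333 beats the ¥845 the firm would lose by shutting down; producing recovers ¥512 of fixed cost.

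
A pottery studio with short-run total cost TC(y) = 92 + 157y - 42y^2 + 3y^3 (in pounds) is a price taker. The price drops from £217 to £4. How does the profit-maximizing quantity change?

Output falls from 10 to 0 (the firm shuts down)

MC = 157 - 84y + 9y^2; the shutdown threshold is min AVC = £10 (at y = 7).
With P = £217 above the shutdown price, P = MC gives y = 10.
At P = £4 < min AVC = £10, price no longer covers variable cost at any output, so the firm shuts down: y = 0.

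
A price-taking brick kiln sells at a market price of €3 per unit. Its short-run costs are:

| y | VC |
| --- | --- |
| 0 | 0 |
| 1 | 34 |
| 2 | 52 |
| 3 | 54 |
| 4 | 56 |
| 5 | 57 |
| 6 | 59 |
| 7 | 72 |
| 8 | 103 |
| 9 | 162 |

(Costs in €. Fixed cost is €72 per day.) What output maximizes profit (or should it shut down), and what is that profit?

Profit at each row (π = 3y − TC): y=0: -72; y=1: -103; y=2: -118; y=3: -117; y=4: -116; y=5: -114; y=6: -113; y=7: -123; y=8: -151; y=9: -207.
Profit is highest at y = 0. Equivalently, the lowest AVC in the table is 59/6 ≈ €9.83 at y = 6, and P = €3 falls below it — price never covers variable cost, so the firm shuts down and loses only its fixed cost.

y = 0 (shut down); profit = -€72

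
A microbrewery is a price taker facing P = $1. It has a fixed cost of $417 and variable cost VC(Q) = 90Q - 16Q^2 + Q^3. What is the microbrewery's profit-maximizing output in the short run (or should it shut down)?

Shut down

Variable cost is VC = 90Q - 16Q^2 + Q^3, so AVC = VC/Q = 90 - 16Q + Q^2 and MC = dTC/dQ = 90 - 32Q + 3Q^2.
The AVC parabola has its vertex at Q = 16/2 = 8, where AVC = 90 - 16·8 + 8^2 = $26.
Since P = $1 < min AVC = $26, price fails to cover variable cost at any output.
Shutting down limits the loss to fixed cost, $417.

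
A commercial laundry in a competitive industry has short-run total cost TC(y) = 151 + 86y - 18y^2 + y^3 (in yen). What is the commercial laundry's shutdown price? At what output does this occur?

The firm shuts down when price falls below the minimum of average variable cost. AVC = VC/y = 86 - 18y + y^2.
At the minimum of AVC, MC = AVC. MC = 86 - 36y + 3y^2; setting MC = AVC gives 2y^2 - 18y = 0, so y = 9. min AVC = 5.
For P < ¥5 the firm produces nothing.

¥5 per unit, at y = 9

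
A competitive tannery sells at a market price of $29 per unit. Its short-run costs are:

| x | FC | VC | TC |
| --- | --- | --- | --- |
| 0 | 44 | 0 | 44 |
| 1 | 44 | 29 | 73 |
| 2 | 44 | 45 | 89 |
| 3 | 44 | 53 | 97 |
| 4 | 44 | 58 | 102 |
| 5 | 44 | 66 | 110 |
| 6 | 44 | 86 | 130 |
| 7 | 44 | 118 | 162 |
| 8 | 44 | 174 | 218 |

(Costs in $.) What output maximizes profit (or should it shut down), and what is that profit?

x = 6; profit = $44

Compute π = P·x − TC at each output: x=0: -44; x=1: -44; x=2: -31; x=3: -10; x=4: 14; x=5: 35; x=6: 44; x=7: 41; x=8: 14.
Profit is maximized at x = 6. AVC there is 86/6 = $14.33 ≤ P, so producing beats shutting down (which would give -$44).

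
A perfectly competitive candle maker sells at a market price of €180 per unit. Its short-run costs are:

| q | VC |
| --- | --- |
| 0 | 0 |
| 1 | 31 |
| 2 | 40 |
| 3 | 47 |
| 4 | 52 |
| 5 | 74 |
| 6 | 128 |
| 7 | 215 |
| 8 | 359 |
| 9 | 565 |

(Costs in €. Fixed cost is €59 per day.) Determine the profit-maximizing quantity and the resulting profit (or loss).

q = 8; profit = €1022

Tabulate TR − TC: q=0: -59; q=1: 90; q=2: 261; q=3: 434; q=4: 609; q=5: 767; q=6: 893; q=7: 986; q=8: 1022; q=9: 996.
Profit is maximized at q = 8. AVC there is 359/8 = €44.88 ≤ P, so producing beats shutting down (which would give -€59).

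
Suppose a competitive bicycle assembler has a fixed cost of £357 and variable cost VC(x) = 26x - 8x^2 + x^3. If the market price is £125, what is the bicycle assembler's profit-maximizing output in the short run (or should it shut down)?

Produce at x = 9

From TC, MC = TC'(x) = 26 - 16x + 3x^2 and AVC = VC/x = 26 - 8x + x^2.
AVC hits its minimum where MC = AVC, at x = 4, giving min AVC = 26 - 8·4 + 4^2 = £10.
Because £125 ≥ £10, revenue can cover variable cost; the firm operates.
Solving P = MC: -99 - 16x + 3x^2 = 0 ⇒ x = -11/3 or 9. On the upward-sloping branch, x* = 9.
Check: AVC at x = 9 is £35 ≤ P, so revenue covers variable cost.
Profit = P·x − TC = 125·9 − 672 = £453.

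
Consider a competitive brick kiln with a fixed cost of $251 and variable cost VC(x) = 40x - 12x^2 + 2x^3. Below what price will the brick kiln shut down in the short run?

The shutdown price is the minimum of AVC. VC = 40x - 12x^2 + 2x^3, so AVC = 40 - 12x + 2x^2.
At the minimum of AVC, MC = AVC. MC = 40 - 24x + 6x^2; setting MC = AVC gives 4x^2 - 12x = 0, so x = 3. min AVC = 22.
For P < $22 the firm produces nothing.

$22 per unit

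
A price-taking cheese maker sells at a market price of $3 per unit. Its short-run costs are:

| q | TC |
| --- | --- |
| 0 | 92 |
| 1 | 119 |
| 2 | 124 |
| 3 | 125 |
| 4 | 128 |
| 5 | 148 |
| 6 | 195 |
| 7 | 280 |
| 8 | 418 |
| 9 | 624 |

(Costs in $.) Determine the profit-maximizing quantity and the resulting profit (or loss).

Profit at each row (π = 3q − TC): q=0: -92; q=1: -116; q=2: -118; q=3: -116; q=4: -116; q=5: -133; q=6: -177; q=7: -259; q=8: -394; q=9: -597.
Profit is highest at q = 0. Equivalently, the lowest AVC in the table is 36/4 ≈ $9 at q = 4, and P = $3 falls below it — price never covers variable cost, so the firm shuts down and loses only its fixed cost.

q = 0 (shut down); profit = -$92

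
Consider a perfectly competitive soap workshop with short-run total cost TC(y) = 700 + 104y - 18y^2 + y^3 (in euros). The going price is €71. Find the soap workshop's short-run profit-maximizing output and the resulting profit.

AVC = 104 - 18y + y^2 has its minimum €23 at y = 9; price €71 clears that bar, so the firm operates.
MC = 104 - 36y + 3y^2. Setting P = MC and taking the root on the rising branch gives y* = 11.
TR = 71·11 = 781. TC = 700 + 297 = 997. Profit = 781 − 997 = -€216.
Shutting down would mean losing the fixed cost of €700, so operating at a loss of €216 is better by €484.

Profit = -€216 at y = 11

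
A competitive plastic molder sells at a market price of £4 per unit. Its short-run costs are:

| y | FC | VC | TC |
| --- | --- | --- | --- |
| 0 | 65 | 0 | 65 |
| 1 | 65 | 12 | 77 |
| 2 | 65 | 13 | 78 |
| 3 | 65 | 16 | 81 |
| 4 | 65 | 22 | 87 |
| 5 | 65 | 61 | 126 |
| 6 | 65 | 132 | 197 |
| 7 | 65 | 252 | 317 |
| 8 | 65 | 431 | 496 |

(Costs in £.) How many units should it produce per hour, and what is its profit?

y = 0 (shut down); profit = -£65

Tabulate TR − TC: y=0: -65; y=1: -73; y=2: -70; y=3: -69; y=4: -71; y=5: -106; y=6: -173; y=7: -289; y=8: -464.
Profit is highest at y = 0. Equivalently, the lowest AVC in the table is 16/3 ≈ £5.33 at y = 3, and P = £4 falls below it — price never covers variable cost, so the firm shuts down and loses only its fixed cost.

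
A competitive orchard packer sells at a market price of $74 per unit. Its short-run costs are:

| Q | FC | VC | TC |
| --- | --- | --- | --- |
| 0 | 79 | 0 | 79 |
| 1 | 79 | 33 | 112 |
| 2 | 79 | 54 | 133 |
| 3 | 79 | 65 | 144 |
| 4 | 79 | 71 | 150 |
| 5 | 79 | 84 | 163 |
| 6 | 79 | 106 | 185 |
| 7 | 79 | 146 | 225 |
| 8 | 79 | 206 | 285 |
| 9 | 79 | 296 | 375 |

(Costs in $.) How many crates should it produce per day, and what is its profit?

Q = 8; profit = $307

Compute π = P·Q − TC at each output: Q=0: -79; Q=1: -38; Q=2: 15; Q=3: 78; Q=4: 146; Q=5: 207; Q=6: 259; Q=7: 293; Q=8: 307; Q=9: 291.
Profit is maximized at Q = 8. AVC there is 206/8 = $25.75 ≤ P, so producing beats shutting down (which would give -$79).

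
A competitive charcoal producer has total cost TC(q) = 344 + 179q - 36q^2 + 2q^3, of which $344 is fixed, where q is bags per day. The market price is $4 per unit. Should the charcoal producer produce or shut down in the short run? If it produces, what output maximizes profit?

From TC, MC = TC'(q) = 179 - 72q + 6q^2 and AVC = VC/q = 179 - 36q + 2q^2.
AVC is minimized where dAVC/dq = -36 + 4q = 0, at q = 9; min AVC = 179 - 36·9 + 2·9^2 = $17.
Since P = $4 < min AVC = $17, price fails to cover variable cost at any output.
Shutting down limits the loss to fixed cost, $344.

Shut down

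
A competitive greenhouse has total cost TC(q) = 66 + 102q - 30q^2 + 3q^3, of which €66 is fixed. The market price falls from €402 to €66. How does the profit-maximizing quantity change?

Output falls from 10 to 6

MC = 102 - 60q + 9q^2; the shutdown threshold is min AVC = €27 (at q = 5).
At P = €402 ≥ min AVC, set P = MC on the rising branch: q = 10.
At P = €66 ≥ min AVC, set P = MC: q = 6. The firm stays open but cuts output.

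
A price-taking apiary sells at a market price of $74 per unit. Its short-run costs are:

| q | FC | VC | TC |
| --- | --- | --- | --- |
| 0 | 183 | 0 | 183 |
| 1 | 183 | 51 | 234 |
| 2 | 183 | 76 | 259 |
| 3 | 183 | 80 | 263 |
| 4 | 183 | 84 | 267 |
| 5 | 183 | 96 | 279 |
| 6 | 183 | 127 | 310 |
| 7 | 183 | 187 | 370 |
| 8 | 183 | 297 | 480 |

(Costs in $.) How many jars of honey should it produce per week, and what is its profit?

Profit at each row (π = 74q − TC): q=0: -183; q=1: -160; q=2: -111; q=3: -41; q=4: 29; q=5: 91; q=6: 134; q=7: 148; q=8: 112.
Profit is maximized at q = 7. AVC there is 187/7 = $26.71 ≤ P, so producing beats shutting down (which would give -$183).

q = 7; profit = $148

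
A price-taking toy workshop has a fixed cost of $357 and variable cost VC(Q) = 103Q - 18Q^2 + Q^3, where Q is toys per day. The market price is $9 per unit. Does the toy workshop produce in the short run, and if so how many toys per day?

Strip out fixed cost: VC = 103Q - 18Q^2 + Q^3. Then AVC = 103 - 18Q + Q^2 and MC = 103 - 36Q + 3Q^2.
AVC hits its minimum where MC = AVC, at Q = 9, giving min AVC = 103 - 18·9 + 9^2 = $22.
Since P = $9 < min AVC = $22, price fails to cover variable cost at any output.
Best response: produce nothing and absorb the $357 fixed cost.

Shut down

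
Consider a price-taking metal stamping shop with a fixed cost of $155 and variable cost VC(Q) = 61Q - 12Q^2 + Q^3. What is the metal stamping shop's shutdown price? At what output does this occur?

The shutdown price is the minimum of AVC. VC = 61Q - 12Q^2 + Q^3, so AVC = 61 - 12Q + Q^2.
At the minimum of AVC, MC = AVC. MC = 61 - 24Q + 3Q^2; setting MC = AVC gives 2Q^2 - 12Q = 0, so Q = 6. min AVC = 25.
For P < $25 the firm produces nothing.

$25 per unit, at Q = 6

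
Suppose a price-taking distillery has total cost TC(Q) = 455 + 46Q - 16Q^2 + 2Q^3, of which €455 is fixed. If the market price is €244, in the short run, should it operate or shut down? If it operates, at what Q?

Variable cost is VC = 46Q - 16Q^2 + 2Q^3, so AVC = VC/Q = 46 - 16Q + 2Q^2 and MC = dTC/dQ = 46 - 32Q + 6Q^2.
AVC hits its minimum where MC = AVC, at Q = 4, giving min AVC = 46 - 16·4 + 2·4^2 = €14.
Because €244 ≥ €14, revenue can cover variable cost; the firm operates.
P = MC gives -198 - 32Q + 6Q^2 = 0, with roots -11/3 and 9. Take the larger (rising MC): Q* = 9.
Check: AVC at Q = 9 is €64 ≤ P, so revenue covers variable cost.
Profit = P·Q − TC = 244·9 − 1031 = €1165.

Produce at Q = 9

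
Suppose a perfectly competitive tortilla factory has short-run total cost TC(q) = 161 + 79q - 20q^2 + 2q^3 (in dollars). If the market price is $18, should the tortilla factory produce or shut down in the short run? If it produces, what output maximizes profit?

Shut down

Strip out fixed cost: VC = 79q - 20q^2 + 2q^3. Then AVC = 79 - 20q + 2q^2 and MC = 79 - 40q + 6q^2.
AVC is minimized where dAVC/dq = -20 + 4q = 0, at q = 5; min AVC = 79 - 20·5 + 2·5^2 = $29.
P = $18 lies below min AVC = $29; no output level covers variable cost.
Shutting down limits the loss to fixed cost, $161.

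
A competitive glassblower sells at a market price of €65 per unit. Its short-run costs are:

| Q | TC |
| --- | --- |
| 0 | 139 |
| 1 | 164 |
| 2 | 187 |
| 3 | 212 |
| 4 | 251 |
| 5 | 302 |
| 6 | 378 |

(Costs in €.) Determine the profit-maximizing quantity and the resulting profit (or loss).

Profit at each row (π = 65Q − TC): Q=0: -139; Q=1: -99; Q=2: -57; Q=3: -17; Q=4: 9; Q=5: 23; Q=6: 12.
Profit is maximized at Q = 5. AVC there is 163/5 = €32.60 ≤ P, so producing beats shutting down (which would give -€139).

Q = 5; profit = €23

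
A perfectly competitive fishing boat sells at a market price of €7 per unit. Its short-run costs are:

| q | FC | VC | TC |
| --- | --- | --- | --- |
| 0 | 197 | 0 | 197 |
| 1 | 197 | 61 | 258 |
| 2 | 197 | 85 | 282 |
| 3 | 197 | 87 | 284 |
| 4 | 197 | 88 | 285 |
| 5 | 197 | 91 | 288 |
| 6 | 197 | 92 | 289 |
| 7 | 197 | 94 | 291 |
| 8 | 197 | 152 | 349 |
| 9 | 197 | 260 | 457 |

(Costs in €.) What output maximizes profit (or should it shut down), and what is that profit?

Tabulate TR − TC: q=0: -197; q=1: -251; q=2: -268; q=3: -263; q=4: -257; q=5: -253; q=6: -247; q=7: -242; q=8: -293; q=9: -394.
Profit is highest at q = 0. Equivalently, the lowest AVC in the table is 94/7 ≈ €13.43 at q = 7, and P = €7 falls below it — price never covers variable cost, so the firm shuts down and loses only its fixed cost.

q = 0 (shut down); profit = -€197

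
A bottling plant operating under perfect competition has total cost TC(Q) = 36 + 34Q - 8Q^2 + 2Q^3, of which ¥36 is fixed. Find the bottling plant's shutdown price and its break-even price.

Shutdown price = ¥26; break-even price = ¥40

Shutdown price = min AVC. AVC = 34 - 8Q + 2Q^2, with vertex at Q = 2 and minimum ¥26.
ATC = 36/Q + 34 - 8Q + 2Q^2. Setting dATC/dQ = −36/Q^2 − 8 + 4Q = 0 gives Q = 3 (since 4·3^3 − 8·3^2 = 36).
min ATC = 36/3 + 34 − 8·3 + 2·3^2 = ¥40. That is the break-even price.
For ¥26 ≤ P < ¥40 the firm produces at a loss; below ¥26 it shuts down.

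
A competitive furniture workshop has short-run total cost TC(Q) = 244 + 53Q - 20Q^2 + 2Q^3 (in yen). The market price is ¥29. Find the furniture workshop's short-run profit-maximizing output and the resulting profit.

Profit = -¥100 at Q = 6

AVC = 53 - 20Q + 2Q^2 has its minimum ¥3 at Q = 5; price ¥29 clears that bar, so the firm operates.
With MC = 53 - 40Q + 6Q^2, P = MC on the upward-sloping part at Q* = 6.
TR = 29·6 = 174. TC = 244 + 30 = 274. Profit = 174 − 274 = -¥100.
By producing, the firm covers all variable cost plus ¥144 of fixed cost; shutting down would lose the full ¥244.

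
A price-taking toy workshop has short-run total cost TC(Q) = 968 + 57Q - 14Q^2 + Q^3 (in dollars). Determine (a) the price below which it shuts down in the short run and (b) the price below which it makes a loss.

Shutdown price = $8; break-even price = $112

Shutdown price = min AVC. AVC = 57 - 14Q + Q^2, with vertex at Q = 7 and minimum $8.
ATC = 968/Q + 57 - 14Q + Q^2. Setting dATC/dQ = −968/Q^2 − 14 + 2Q = 0 gives Q = 11 (since 2·11^3 − 14·11^2 = 968).
min ATC = 968/11 + 57 − 14·11 + 11^2 = $112. That is the break-even price.
Between these two prices the firm operates at a loss; above $112 it earns a profit.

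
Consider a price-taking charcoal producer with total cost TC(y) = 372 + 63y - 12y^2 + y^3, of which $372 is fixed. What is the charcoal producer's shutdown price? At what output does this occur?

Short-run supply begins at min AVC. From VC = 63y - 12y^2 + y^3, AVC = 63 - 12y + y^2.
dAVC/dy = -12 + 2y = 0 gives y = 6. min AVC = 63 - 12·6 + 6^2 = 27.
For P < $27 the firm produces nothing.

$27 per unit, at y = 6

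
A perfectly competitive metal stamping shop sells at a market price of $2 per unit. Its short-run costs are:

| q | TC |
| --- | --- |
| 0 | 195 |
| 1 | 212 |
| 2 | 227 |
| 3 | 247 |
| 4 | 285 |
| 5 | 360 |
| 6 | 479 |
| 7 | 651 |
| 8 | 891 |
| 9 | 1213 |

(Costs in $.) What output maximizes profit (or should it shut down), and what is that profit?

Tabulate TR − TC: q=0: -195; q=1: -210; q=2: -223; q=3: -241; q=4: -277; q=5: -350; q=6: -467; q=7: -637; q=8: -875; q=9: -1195.
Profit is highest at q = 0. Equivalently, the lowest AVC in the table is 32/2 ≈ $16 at q = 2, and P = $2 falls below it — price never covers variable cost, so the firm shuts down and loses only its fixed cost.

q = 0 (shut down); profit = -$195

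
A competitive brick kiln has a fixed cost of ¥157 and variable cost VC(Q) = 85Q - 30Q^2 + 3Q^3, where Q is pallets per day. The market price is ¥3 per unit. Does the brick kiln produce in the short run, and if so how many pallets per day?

Shut down

Variable cost is VC = 85Q - 30Q^2 + 3Q^3, so AVC = VC/Q = 85 - 30Q + 3Q^2 and MC = dTC/dQ = 85 - 60Q + 9Q^2.
AVC is minimized where dAVC/dQ = -30 + 6Q = 0, at Q = 5; min AVC = 85 - 30·5 + 3·5^2 = ¥10.
P = ¥3 lies below min AVC = ¥10; no output level covers variable cost.
The firm minimizes its loss by shutting down and losing only its fixed cost of ¥157.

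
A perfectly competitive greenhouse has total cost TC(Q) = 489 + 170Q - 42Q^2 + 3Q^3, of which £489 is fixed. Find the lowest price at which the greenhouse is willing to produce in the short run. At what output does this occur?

£23 per unit, at Q = 7

The shutdown price is the minimum of AVC. VC = 170Q - 42Q^2 + 3Q^3, so AVC = 170 - 42Q + 3Q^2.
dAVC/dQ = -42 + 6Q = 0 gives Q = 7. min AVC = 170 - 42·7 + 3·7^2 = 23.
So the shutdown price is £23.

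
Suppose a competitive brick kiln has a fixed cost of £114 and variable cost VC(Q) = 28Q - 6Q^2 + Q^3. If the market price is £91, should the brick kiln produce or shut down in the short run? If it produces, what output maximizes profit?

From TC, MC = TC'(Q) = 28 - 12Q + 3Q^2 and AVC = VC/Q = 28 - 6Q + Q^2.
AVC is minimized where dAVC/dQ = -6 + 2Q = 0, at Q = 3; min AVC = 28 - 6·3 + 3^2 = £19.
P = £91 exceeds min AVC = £19, so the firm stays open.
P = MC gives -63 - 12Q + 3Q^2 = 0, with roots -3 and 7. Take the larger (rising MC): Q* = 7.
Check: AVC at Q = 7 is £35 ≤ P, so revenue covers variable cost.
Profit = P·Q − TC = 91·7 − 359 = £278.

Produce at Q = 7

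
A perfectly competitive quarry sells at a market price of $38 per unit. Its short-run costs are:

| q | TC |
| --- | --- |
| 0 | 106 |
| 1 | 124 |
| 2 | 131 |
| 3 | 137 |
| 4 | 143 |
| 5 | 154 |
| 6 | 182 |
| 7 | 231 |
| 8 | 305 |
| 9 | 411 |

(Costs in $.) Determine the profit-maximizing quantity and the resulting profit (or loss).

q = 6; profit = $46

Profit at each row (π = 38q − TC): q=0: -106; q=1: -86; q=2: -55; q=3: -23; q=4: 9; q=5: 36; q=6: 46; q=7: 35; q=8: -1; q=9: -69.
Profit is maximized at q = 6. AVC there is 76/6 = $12.67 ≤ P, so producing beats shutting down (which would give -$106).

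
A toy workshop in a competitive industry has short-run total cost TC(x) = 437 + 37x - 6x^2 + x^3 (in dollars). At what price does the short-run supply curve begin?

The firm shuts down when price falls below the minimum of average variable cost. AVC = VC/x = 37 - 6x + x^2.
At the minimum of AVC, MC = AVC. MC = 37 - 12x + 3x^2; setting MC = AVC gives 2x^2 - 6x = 0, so x = 3. min AVC = 28.
So the shutdown price is $28.

$28 per unit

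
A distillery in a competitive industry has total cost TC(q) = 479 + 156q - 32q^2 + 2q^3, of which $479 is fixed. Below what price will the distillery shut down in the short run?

Short-run supply begins at min AVC. From VC = 156q - 32q^2 + 2q^3, AVC = 156 - 32q + 2q^2.
At the minimum of AVC, MC = AVC. MC = 156 - 64q + 6q^2; setting MC = AVC gives 4q^2 - 32q = 0, so q = 8. min AVC = 28.
So the shutdown price is $28.

$28 per unit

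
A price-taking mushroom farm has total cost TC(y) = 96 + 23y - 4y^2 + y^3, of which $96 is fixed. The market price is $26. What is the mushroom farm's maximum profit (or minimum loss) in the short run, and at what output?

AVC = 23 - 4y + y^2 has its minimum $19 at y = 2; price $26 clears that bar, so the firm operates.
With MC = 23 - 8y + 3y^2, P = MC on the upward-sloping part at y* = 3.
TR = 26·3 = 78. TC = 96 + 60 = 156. Profit = 78 − 156 = -$78.
By producing, the firm covers all variable cost plus $18 of fixed cost; shutting down would lose the full $96.

Profit = -$78 at y = 3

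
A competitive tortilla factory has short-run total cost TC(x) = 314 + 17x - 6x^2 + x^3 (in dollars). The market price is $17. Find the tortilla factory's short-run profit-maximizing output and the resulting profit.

Profit = -$282 at x = 4

AVC = 17 - 6x + x^2; min AVC = $8 at x = 3. Since P = $17 ≥ min AVC, the firm produces.
MC = 17 - 12x + 3x^2. Setting P = MC and taking the root on the rising branch gives x* = 4.
TR = 17·4 = 68. TC = 314 + 36 = 350. Profit = 68 − 350 = -$282.
That loss of $282 beats the $314 the firm would lose by shutting down; producing recovers $32 of fixed cost.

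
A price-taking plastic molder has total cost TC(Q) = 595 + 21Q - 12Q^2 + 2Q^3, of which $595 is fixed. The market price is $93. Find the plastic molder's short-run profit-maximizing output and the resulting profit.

AVC = 21 - 12Q + 2Q^2 has its minimum $3 at Q = 3; price $93 clears that bar, so the firm operates.
With MC = 21 - 24Q + 6Q^2, P = MC on the upward-sloping part at Q* = 6.
TR = 93·6 = 558. TC = 595 + 126 = 721. Profit = 558 − 721 = -$163.
Shutting down would mean losing the fixed cost of $595, so operating at a loss of $163 is better by $432.

Profit = -$163 at Q = 6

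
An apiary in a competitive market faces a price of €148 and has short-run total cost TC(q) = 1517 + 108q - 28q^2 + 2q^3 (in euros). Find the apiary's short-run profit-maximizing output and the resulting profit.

AVC = 108 - 28q + 2q^2; min AVC = €10 at q = 7. Since P = €148 ≥ min AVC, the firm produces.
MC = 108 - 56q + 6q^2. Setting P = MC and taking the root on the rising branch gives q* = 10.
TR = 148·10 = 1480. TC = 1517 + 280 = 1797. Profit = 1480 − 1797 = -€317.
That loss of €317 beats the €1517 the firm would lose by shutting down; producing recovers €1200 of fixed cost.

Profit = -€317 at q = 10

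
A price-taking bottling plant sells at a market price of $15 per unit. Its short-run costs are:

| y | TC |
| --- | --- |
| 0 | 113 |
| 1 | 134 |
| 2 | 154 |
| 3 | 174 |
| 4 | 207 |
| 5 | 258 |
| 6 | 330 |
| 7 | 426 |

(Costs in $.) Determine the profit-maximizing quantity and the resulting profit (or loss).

y = 0 (shut down); profit = -$113

Compute π = P·y − TC at each output: y=0: -113; y=1: -119; y=2: -124; y=3: -129; y=4: -147; y=5: -183; y=6: -240; y=7: -321.
Profit is highest at y = 0. Equivalently, the lowest AVC in the table is 61/3 ≈ $20.33 at y = 3, and P = $15 falls below it — price never covers variable cost, so the firm shuts down and loses only its fixed cost.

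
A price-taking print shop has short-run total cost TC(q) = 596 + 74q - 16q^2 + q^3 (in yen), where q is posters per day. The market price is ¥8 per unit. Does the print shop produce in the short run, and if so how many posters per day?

From TC, MC = TC'(q) = 74 - 32q + 3q^2 and AVC = VC/q = 74 - 16q + q^2.
AVC is minimized where dAVC/dq = -16 + 2q = 0, at q = 8; min AVC = 74 - 16·8 + 8^2 = ¥10.
Since P = ¥8 < min AVC = ¥10, price fails to cover variable cost at any output.
Shutting down limits the loss to fixed cost, ¥596.

Shut down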